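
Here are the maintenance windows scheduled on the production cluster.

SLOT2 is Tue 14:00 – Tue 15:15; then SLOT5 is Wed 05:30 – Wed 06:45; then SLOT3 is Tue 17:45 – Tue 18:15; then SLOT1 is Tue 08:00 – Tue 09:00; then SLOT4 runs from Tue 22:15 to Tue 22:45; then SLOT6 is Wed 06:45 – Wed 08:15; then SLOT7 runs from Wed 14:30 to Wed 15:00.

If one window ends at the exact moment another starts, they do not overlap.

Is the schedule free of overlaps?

Two intervals overlap when each starts before the other ends.
Sorted by start: SLOT1, SLOT2, SLOT3, SLOT4, SLOT5, SLOT6, SLOT7.
SLOT2 starts after SLOT1 ends, so nothing later overlaps SLOT1 either.
SLOT3 starts after SLOT2 ends, so nothing later overlaps SLOT2 either.
SLOT4 starts after SLOT3 ends, so nothing later overlaps SLOT3 either.
SLOT5 starts after SLOT4 ends, so nothing later overlaps SLOT4 either.
SLOT6 starts exactly when SLOT5 ends (back-to-back, no overlap), so nothing later overlaps SLOT5 either.
SLOT7 starts after SLOT6 ends.
Every pair is clear; the schedule has no overlaps.

Yes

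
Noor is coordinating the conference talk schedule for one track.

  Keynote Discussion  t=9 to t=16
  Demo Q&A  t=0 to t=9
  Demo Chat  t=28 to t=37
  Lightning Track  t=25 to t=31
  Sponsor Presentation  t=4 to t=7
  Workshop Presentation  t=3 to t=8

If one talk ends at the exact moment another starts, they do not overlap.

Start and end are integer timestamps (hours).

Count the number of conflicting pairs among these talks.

Check each pair: they overlap iff neither finishes before the other starts.
Sorted by start: Demo Q&A, Workshop Presentation, Sponsor Presentation, Keynote Discussion, Lightning Track, Demo Chat.
Workshop Presentation starts before Demo Q&A ends → Demo Q&A and Workshop Presentation overlap.
Sponsor Presentation starts before Demo Q&A ends → Demo Q&A and Sponsor Presentation overlap.
Keynote Discussion starts exactly when Demo Q&A ends (back-to-back, no overlap), so nothing later overlaps Demo Q&A either.
Sponsor Presentation starts before Workshop Presentation ends → Workshop Presentation and Sponsor Presentation overlap.
Keynote Discussion starts after Workshop Presentation ends, so nothing later overlaps Workshop Presentation either.
Keynote Discussion starts after Sponsor Presentation ends, so nothing later overlaps Sponsor Presentation either.
Lightning Track starts after Keynote Discussion ends, so nothing later overlaps Keynote Discussion either.
Demo Chat starts before Lightning Track ends → Lightning Track and Demo Chat overlap.
Overlapping pairs: Demo Chat & Lightning Track, Demo Q&A & Sponsor Presentation, Demo Q&A & Workshop Presentation, Sponsor Presentation & Workshop Presentation — 4 in total.

4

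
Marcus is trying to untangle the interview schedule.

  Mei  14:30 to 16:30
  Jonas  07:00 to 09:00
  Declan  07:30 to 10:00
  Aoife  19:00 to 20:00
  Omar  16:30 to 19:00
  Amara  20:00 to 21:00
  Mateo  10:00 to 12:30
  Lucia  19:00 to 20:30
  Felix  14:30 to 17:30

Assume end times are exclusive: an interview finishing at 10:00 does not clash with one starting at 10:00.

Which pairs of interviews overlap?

Sorted by start: Jonas, Declan, Mateo, Felix, Mei, Omar, Aoife, Lucia, Amara.
Declan starts before Jonas ends → Jonas and Declan overlap.
Mateo starts after Jonas ends, so Jonas has no further overlaps.
Mateo starts exactly when Declan ends (back-to-back, no overlap), so Declan has no further overlaps.
Felix starts after Mateo ends, so Mateo has no further overlaps.
Mei starts before Felix ends → Felix and Mei overlap.
Omar starts before Felix ends → Felix and Omar overlap.
Aoife starts after Felix ends, so Felix has no further overlaps.
Omar starts exactly when Mei ends (back-to-back, no overlap), so Mei has no further overlaps.
Aoife starts exactly when Omar ends (back-to-back, no overlap), so Omar has no further overlaps.
Lucia starts before Aoife ends → Aoife and Lucia overlap.
Amara starts exactly when Aoife ends (back-to-back, no overlap).
Amara starts before Lucia ends → Lucia and Amara overlap.

Amara & Lucia, Aoife & Lucia, Declan & Jonas, Felix & Mei, Felix & Omar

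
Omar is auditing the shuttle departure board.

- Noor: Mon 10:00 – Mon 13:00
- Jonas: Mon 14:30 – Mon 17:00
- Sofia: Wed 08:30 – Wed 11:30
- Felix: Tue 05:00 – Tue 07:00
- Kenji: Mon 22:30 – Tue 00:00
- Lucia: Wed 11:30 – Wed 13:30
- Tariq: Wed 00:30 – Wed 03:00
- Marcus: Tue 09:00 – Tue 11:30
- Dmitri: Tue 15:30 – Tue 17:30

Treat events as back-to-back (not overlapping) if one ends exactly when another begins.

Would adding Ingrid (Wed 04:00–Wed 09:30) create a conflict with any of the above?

Noor: ends Mon 13:00 at or before Ingrid starts Wed 04:00 → clear.
Jonas: ends Mon 17:00 at or before Ingrid starts Wed 04:00 → clear.
Kenji: ends Tue 00:00 at or before Ingrid starts Wed 04:00 → clear.
Felix: ends Tue 07:00 at or before Ingrid starts Wed 04:00 → clear.
Marcus: ends Tue 11:30 at or before Ingrid starts Wed 04:00 → clear.
Dmitri: ends Tue 17:30 at or before Ingrid starts Wed 04:00 → clear.
Tariq: ends Wed 03:00 at or before Ingrid starts Wed 04:00 → clear.
Sofia: starts Wed 08:30 before Ingrid ends Wed 09:30, and ends Wed 11:30 after Ingrid starts Wed 04:00 → overlap.
Lucia: starts Wed 11:30 at or after Ingrid ends Wed 09:30 → clear.
Ingrid overlaps Sofia.

Yes — it overlaps Sofia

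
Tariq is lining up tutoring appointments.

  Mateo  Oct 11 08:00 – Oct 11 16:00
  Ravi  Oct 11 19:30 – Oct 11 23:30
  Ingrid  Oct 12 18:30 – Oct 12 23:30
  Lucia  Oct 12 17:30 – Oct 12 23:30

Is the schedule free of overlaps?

Sorted by start: Mateo, Ravi, Lucia, Ingrid.
Ravi starts after Mateo ends; Mateo is clear from here.
Lucia starts after Ravi ends; Ravi is clear from here.
Ingrid starts before Lucia ends → Lucia and Ingrid overlap.
That's a conflict, so the schedule is not conflict-free.

No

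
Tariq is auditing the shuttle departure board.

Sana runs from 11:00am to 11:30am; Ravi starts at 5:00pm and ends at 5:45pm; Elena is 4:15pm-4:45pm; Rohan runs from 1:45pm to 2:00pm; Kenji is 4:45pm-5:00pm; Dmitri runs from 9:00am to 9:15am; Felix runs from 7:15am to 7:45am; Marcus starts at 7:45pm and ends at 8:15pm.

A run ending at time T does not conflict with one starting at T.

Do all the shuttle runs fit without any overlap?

Yes

Two intervals overlap when each starts before the other ends.
Sorted by start: Felix, Dmitri, Sana, Rohan, Elena, Kenji, Ravi, Marcus.
Dmitri starts after Felix ends — done with Felix.
Sana starts after Dmitri ends — done with Dmitri.
Rohan starts after Sana ends — done with Sana.
Elena starts after Rohan ends — done with Rohan.
Kenji starts exactly when Elena ends (back-to-back, no overlap) — done with Elena.
Ravi starts exactly when Kenji ends (back-to-back, no overlap) — done with Kenji.
Marcus starts after Ravi ends.
Every pair is clear; the schedule has no overlaps.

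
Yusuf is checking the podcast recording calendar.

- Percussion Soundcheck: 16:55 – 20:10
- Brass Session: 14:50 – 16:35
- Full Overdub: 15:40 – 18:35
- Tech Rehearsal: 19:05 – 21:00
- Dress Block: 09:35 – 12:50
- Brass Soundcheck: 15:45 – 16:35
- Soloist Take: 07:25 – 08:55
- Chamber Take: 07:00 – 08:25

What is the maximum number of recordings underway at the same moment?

3

Sweep the timeline, counting +1 at each start and −1 at each end (ends before starts at a tie):
07:00 start Chamber Take → 1
07:25 start Soloist Take → 2
08:25 end Chamber Take → 1
08:55 end Soloist Take → 0
09:35 start Dress Block → 1
12:50 end Dress Block → 0
14:50 start Brass Session → 1
15:40 start Full Overdub → 2
15:45 start Brass Soundcheck → 3
16:35 end Brass Session → 2
16:35 end Brass Soundcheck → 1
16:55 start Percussion Soundcheck → 2
18:35 end Full Overdub → 1
19:05 start Tech Rehearsal → 2
20:10 end Percussion Soundcheck → 1
21:00 end Tech Rehearsal → 0
Peak is 3, at 15:45 (Brass Session, Brass Soundcheck, Full Overdub).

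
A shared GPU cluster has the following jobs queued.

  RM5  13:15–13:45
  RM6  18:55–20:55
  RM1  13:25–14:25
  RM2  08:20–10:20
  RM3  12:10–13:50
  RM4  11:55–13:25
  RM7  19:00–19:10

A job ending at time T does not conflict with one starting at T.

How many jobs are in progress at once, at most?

3

Walk through starts and ends in time order (an end at T is processed before a start at T):
08:20 start RM2 → 1
10:20 end RM2 → 0
11:55 start RM4 → 1
12:10 start RM3 → 2
13:15 start RM5 → 3
13:25 end RM4 → 2
13:25 start RM1 → 3
13:45 end RM5 → 2
13:50 end RM3 → 1
14:25 end RM1 → 0
18:55 start RM6 → 1
19:00 start RM7 → 2
19:10 end RM7 → 1
20:55 end RM6 → 0
Peak is 3, at 13:15 (RM3, RM4, RM5).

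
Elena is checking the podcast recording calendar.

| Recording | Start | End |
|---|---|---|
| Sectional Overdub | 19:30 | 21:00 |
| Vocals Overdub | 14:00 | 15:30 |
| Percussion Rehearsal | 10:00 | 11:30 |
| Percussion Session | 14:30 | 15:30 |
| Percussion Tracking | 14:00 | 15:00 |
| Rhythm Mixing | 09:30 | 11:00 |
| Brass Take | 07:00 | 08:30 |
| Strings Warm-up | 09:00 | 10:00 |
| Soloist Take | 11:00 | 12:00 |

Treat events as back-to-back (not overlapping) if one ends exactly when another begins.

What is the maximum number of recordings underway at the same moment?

Sort all start/end points and keep a running count:
07:00 start Brass Take → 1
08:30 end Brass Take → 0
09:00 start Strings Warm-up → 1
09:30 start Rhythm Mixing → 2
10:00 end Strings Warm-up → 1
10:00 start Percussion Rehearsal → 2
11:00 end Rhythm Mixing → 1
11:00 start Soloist Take → 2
11:30 end Percussion Rehearsal → 1
12:00 end Soloist Take → 0
14:00 start Percussion Tracking → 1
14:00 start Vocals Overdub → 2
14:30 start Percussion Session → 3
15:00 end Percussion Tracking → 2
15:30 end Percussion Session → 1
15:30 end Vocals Overdub → 0
19:30 start Sectional Overdub → 1
21:00 end Sectional Overdub → 0
Peak is 3, at 14:30 (Percussion Session, Percussion Tracking, Vocals Overdub).

3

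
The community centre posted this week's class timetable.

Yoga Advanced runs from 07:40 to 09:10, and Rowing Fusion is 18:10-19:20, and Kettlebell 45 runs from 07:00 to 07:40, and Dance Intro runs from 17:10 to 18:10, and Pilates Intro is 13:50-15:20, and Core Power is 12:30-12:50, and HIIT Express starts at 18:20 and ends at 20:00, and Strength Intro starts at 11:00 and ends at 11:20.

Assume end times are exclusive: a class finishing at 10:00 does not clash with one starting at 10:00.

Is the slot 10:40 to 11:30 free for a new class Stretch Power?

Kettlebell 45: ends 07:40 at or before Stretch Power starts 10:40 → clear.
Yoga Advanced: ends 09:10 at or before Stretch Power starts 10:40 → clear.
Strength Intro: starts 11:00 before Stretch Power ends 11:30, and ends 11:20 after Stretch Power starts 10:40 → overlap.
Core Power: starts 12:30 at or after Stretch Power ends 11:30 → clear.
Pilates Intro: starts 13:50 at or after Stretch Power ends 11:30 → clear.
Dance Intro: starts 17:10 at or after Stretch Power ends 11:30 → clear.
Rowing Fusion: starts 18:10 at or after Stretch Power ends 11:30 → clear.
HIIT Express: starts 18:20 at or after Stretch Power ends 11:30 → clear.
Stretch Power overlaps Strength Intro.

No — it overlaps Strength Intro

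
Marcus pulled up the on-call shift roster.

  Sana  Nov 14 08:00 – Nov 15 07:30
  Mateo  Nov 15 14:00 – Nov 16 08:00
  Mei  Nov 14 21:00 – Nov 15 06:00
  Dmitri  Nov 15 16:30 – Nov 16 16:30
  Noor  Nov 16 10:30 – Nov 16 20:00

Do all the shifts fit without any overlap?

No

Sorted by start: Sana, Mei, Mateo, Dmitri, Noor.
Mei starts before Sana ends → Sana and Mei overlap.
That's a conflict, so the schedule is not conflict-free.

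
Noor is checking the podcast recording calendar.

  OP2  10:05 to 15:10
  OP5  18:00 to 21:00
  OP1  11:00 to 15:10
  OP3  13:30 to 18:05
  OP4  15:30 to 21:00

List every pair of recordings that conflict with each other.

Sorted by start: OP2, OP1, OP3, OP4, OP5.
OP1 starts before OP2 ends → OP2 and OP1 overlap.
OP3 starts before OP2 ends → OP2 and OP3 overlap.
OP4 starts after OP2 ends, so nothing later overlaps OP2 either.
OP3 starts before OP1 ends → OP1 and OP3 overlap.
OP4 starts after OP1 ends, so nothing later overlaps OP1 either.
OP4 starts before OP3 ends → OP3 and OP4 overlap.
OP5 starts before OP3 ends → OP3 and OP5 overlap.
OP5 starts before OP4 ends → OP4 and OP5 overlap.

OP1 & OP2, OP1 & OP3, OP2 & OP3, OP3 & OP4, OP3 & OP5, OP4 & OP5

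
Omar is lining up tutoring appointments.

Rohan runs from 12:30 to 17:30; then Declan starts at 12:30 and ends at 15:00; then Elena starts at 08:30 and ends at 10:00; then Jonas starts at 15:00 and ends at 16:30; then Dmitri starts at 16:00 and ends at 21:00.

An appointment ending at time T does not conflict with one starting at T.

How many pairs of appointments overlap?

Sorted by start: Elena, Rohan, Declan, Jonas, Dmitri.
Rohan starts after Elena ends, so Elena has no further overlaps.
Declan starts before Rohan ends → Rohan and Declan overlap.
Jonas starts before Rohan ends → Rohan and Jonas overlap.
Dmitri starts before Rohan ends → Rohan and Dmitri overlap.
Jonas starts exactly when Declan ends (back-to-back, no overlap), so Declan has no further overlaps.
Dmitri starts before Jonas ends → Jonas and Dmitri overlap.
Overlapping pairs: Declan & Rohan, Dmitri & Jonas, Dmitri & Rohan, Jonas & Rohan — 4 in total.

4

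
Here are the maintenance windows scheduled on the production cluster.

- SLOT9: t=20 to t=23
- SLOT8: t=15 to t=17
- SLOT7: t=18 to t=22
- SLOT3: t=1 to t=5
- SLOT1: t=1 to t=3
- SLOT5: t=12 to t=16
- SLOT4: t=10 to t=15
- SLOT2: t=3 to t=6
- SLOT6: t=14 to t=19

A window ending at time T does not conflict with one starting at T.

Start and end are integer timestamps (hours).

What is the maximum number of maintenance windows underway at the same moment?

Walk through starts and ends in time order (an end at T is processed before a start at T):
t=1 start SLOT1 → 1
t=1 start SLOT3 → 2
t=3 end SLOT1 → 1
t=3 start SLOT2 → 2
t=5 end SLOT3 → 1
t=6 end SLOT2 → 0
t=10 start SLOT4 → 1
t=12 start SLOT5 → 2
t=14 start SLOT6 → 3
t=15 end SLOT4 → 2
t=15 start SLOT8 → 3
t=16 end SLOT5 → 2
t=17 end SLOT8 → 1
t=18 start SLOT7 → 2
t=19 end SLOT6 → 1
t=20 start SLOT9 → 2
t=22 end SLOT7 → 1
t=23 end SLOT9 → 0
Peak is 3, at t=14 (SLOT4, SLOT5, SLOT6).

3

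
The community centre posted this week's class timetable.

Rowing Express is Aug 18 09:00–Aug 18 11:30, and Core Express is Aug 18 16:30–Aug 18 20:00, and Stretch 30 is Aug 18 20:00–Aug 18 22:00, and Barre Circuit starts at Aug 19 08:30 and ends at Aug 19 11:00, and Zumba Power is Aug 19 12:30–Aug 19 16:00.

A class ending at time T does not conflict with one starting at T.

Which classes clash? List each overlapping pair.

Sorted by start: Rowing Express, Core Express, Stretch 30, Barre Circuit, Zumba Power.
Core Express starts after Rowing Express ends, so nothing later overlaps Rowing Express either.
Stretch 30 starts exactly when Core Express ends (back-to-back, no overlap), so nothing later overlaps Core Express either.
Barre Circuit starts after Stretch 30 ends, so nothing later overlaps Stretch 30 either.
Zumba Power starts after Barre Circuit ends.

no conflicts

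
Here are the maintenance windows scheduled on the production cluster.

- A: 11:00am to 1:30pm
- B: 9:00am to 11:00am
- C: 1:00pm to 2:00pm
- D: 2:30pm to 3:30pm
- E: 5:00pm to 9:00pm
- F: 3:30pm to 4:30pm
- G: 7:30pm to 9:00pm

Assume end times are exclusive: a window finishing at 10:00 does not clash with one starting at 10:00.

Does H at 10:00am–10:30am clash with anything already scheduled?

B: starts 9:00am before H ends 10:30am, and ends 11:00am after H starts 10:00am → overlap.
A: starts 11:00am at or after H ends 10:30am → clear.
C: starts 1:00pm at or after H ends 10:30am → clear.
D: starts 2:30pm at or after H ends 10:30am → clear.
F: starts 3:30pm at or after H ends 10:30am → clear.
E: starts 5:00pm at or after H ends 10:30am → clear.
G: starts 7:30pm at or after H ends 10:30am → clear.
H overlaps B.

Yes — it overlaps B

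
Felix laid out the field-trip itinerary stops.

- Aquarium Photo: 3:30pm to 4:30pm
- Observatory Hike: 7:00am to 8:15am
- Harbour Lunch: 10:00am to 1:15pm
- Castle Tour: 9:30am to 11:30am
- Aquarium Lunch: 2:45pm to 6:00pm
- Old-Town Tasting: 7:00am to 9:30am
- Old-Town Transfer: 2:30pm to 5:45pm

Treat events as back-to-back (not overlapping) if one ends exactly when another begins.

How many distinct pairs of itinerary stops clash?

5

Check each pair: they overlap iff neither finishes before the other starts.
Sorted by start: Old-Town Tasting, Observatory Hike, Castle Tour, Harbour Lunch, Old-Town Transfer, Aquarium Lunch, Aquarium Photo.
Observatory Hike starts before Old-Town Tasting ends → Old-Town Tasting and Observatory Hike overlap.
Castle Tour starts exactly when Old-Town Tasting ends (back-to-back, no overlap) — done with Old-Town Tasting.
Castle Tour starts after Observatory Hike ends — done with Observatory Hike.
Harbour Lunch starts before Castle Tour ends → Castle Tour and Harbour Lunch overlap.
Old-Town Transfer starts after Castle Tour ends — done with Castle Tour.
Old-Town Transfer starts after Harbour Lunch ends — done with Harbour Lunch.
Aquarium Lunch starts before Old-Town Transfer ends → Old-Town Transfer and Aquarium Lunch overlap.
Aquarium Photo starts before Old-Town Transfer ends → Old-Town Transfer and Aquarium Photo overlap.
Aquarium Photo starts before Aquarium Lunch ends → Aquarium Lunch and Aquarium Photo overlap.
Overlapping pairs: Aquarium Lunch & Aquarium Photo, Aquarium Lunch & Old-Town Transfer, Aquarium Photo & Old-Town Transfer, Castle Tour & Harbour Lunch, Observatory Hike & Old-Town Tasting — 5 in total.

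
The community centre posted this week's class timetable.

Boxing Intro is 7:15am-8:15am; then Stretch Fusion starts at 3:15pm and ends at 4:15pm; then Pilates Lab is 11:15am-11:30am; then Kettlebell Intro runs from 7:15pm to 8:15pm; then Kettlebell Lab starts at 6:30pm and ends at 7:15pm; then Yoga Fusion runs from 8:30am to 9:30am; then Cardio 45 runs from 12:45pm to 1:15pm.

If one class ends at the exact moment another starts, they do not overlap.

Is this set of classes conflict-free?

Sorted by start: Boxing Intro, Yoga Fusion, Pilates Lab, Cardio 45, Stretch Fusion, Kettlebell Lab, Kettlebell Intro.
Yoga Fusion starts after Boxing Intro ends, so Boxing Intro has no further overlaps.
Pilates Lab starts after Yoga Fusion ends, so Yoga Fusion has no further overlaps.
Cardio 45 starts after Pilates Lab ends, so Pilates Lab has no further overlaps.
Stretch Fusion starts after Cardio 45 ends, so Cardio 45 has no further overlaps.
Kettlebell Lab starts after Stretch Fusion ends, so Stretch Fusion has no further overlaps.
Kettlebell Intro starts exactly when Kettlebell Lab ends (back-to-back, no overlap).
Every pair is clear; the schedule has no overlaps.

Yes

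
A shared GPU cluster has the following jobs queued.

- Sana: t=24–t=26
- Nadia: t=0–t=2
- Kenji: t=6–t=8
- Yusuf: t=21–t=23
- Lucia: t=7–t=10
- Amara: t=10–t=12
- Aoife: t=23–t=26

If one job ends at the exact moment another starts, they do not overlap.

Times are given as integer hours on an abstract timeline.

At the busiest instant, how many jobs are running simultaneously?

2

Sweep the timeline, counting +1 at each start and −1 at each end (ends before starts at a tie):
t=0 start Nadia → 1
t=2 end Nadia → 0
t=6 start Kenji → 1
t=7 start Lucia → 2
t=8 end Kenji → 1
t=10 end Lucia → 0
t=10 start Amara → 1
t=12 end Amara → 0
t=21 start Yusuf → 1
t=23 end Yusuf → 0
t=23 start Aoife → 1
t=24 start Sana → 2
t=26 end Aoife → 1
t=26 end Sana → 0
Peak is 2, at t=7 (Kenji, Lucia).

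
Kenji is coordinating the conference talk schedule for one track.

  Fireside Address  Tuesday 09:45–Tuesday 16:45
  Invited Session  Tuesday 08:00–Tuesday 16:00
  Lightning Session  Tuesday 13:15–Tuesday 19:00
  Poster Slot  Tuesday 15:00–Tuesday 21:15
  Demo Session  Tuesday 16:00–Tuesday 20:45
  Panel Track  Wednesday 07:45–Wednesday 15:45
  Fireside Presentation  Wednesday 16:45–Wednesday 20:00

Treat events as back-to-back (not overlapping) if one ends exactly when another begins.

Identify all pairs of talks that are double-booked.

Demo Session & Fireside Address, Demo Session & Lightning Session, Demo Session & Poster Slot, Fireside Address & Invited Session, Fireside Address & Lightning Session, Fireside Address & Poster Slot, Invited Session & Lightning Session, Invited Session & Poster Slot, Lightning Session & Poster Slot

Sorted by start: Invited Session, Fireside Address, Lightning Session, Poster Slot, Demo Session, Panel Track, Fireside Presentation.
Fireside Address starts before Invited Session ends → Invited Session and Fireside Address overlap.
Lightning Session starts before Invited Session ends → Invited Session and Lightning Session overlap.
Poster Slot starts before Invited Session ends → Invited Session and Poster Slot overlap.
Demo Session starts exactly when Invited Session ends (back-to-back, no overlap) — done with Invited Session.
Lightning Session starts before Fireside Address ends → Fireside Address and Lightning Session overlap.
Poster Slot starts before Fireside Address ends → Fireside Address and Poster Slot overlap.
Demo Session starts before Fireside Address ends → Fireside Address and Demo Session overlap.
Panel Track starts after Fireside Address ends — done with Fireside Address.
Poster Slot starts before Lightning Session ends → Lightning Session and Poster Slot overlap.
Demo Session starts before Lightning Session ends → Lightning Session and Demo Session overlap.
Panel Track starts after Lightning Session ends — done with Lightning Session.
Demo Session starts before Poster Slot ends → Poster Slot and Demo Session overlap.
Panel Track starts after Poster Slot ends — done with Poster Slot.
Panel Track starts after Demo Session ends — done with Demo Session.
Fireside Presentation starts after Panel Track ends.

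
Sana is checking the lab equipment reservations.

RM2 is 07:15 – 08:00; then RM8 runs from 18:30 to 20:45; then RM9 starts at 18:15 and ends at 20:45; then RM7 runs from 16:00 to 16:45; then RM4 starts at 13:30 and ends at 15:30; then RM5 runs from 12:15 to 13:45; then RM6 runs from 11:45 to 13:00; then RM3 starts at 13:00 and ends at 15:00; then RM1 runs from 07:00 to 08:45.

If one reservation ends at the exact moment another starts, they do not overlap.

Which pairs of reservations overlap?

RM1 & RM2, RM3 & RM4, RM3 & RM5, RM4 & RM5, RM5 & RM6, RM8 & RM9

Sorted by start: RM1, RM2, RM6, RM5, RM3, RM4, RM7, RM9, RM8.
RM2 starts before RM1 ends → RM1 and RM2 overlap.
RM6 starts after RM1 ends, so nothing later overlaps RM1 either.
RM6 starts after RM2 ends, so nothing later overlaps RM2 either.
RM5 starts before RM6 ends → RM6 and RM5 overlap.
RM3 starts exactly when RM6 ends (back-to-back, no overlap), so nothing later overlaps RM6 either.
RM3 starts before RM5 ends → RM5 and RM3 overlap.
RM4 starts before RM5 ends → RM5 and RM4 overlap.
RM7 starts after RM5 ends, so nothing later overlaps RM5 either.
RM4 starts before RM3 ends → RM3 and RM4 overlap.
RM7 starts after RM3 ends, so nothing later overlaps RM3 either.
RM7 starts after RM4 ends, so nothing later overlaps RM4 either.
RM9 starts after RM7 ends, so nothing later overlaps RM7 either.
RM8 starts before RM9 ends → RM9 and RM8 overlap.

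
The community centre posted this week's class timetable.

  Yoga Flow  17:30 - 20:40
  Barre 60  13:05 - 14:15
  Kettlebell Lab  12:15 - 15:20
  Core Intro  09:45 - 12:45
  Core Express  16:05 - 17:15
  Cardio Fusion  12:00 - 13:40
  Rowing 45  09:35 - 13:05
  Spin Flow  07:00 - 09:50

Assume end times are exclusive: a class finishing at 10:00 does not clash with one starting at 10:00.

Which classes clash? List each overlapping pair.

Barre 60 & Cardio Fusion, Barre 60 & Kettlebell Lab, Cardio Fusion & Core Intro, Cardio Fusion & Kettlebell Lab, Cardio Fusion & Rowing 45, Core Intro & Kettlebell Lab, Core Intro & Rowing 45, Core Intro & Spin Flow, Kettlebell Lab & Rowing 45, Rowing 45 & Spin Flow

Two intervals overlap when each starts before the other ends.
Sorted by start: Spin Flow, Rowing 45, Core Intro, Cardio Fusion, Kettlebell Lab, Barre 60, Core Express, Yoga Flow.
Rowing 45 starts before Spin Flow ends → Spin Flow and Rowing 45 overlap.
Core Intro starts before Spin Flow ends → Spin Flow and Core Intro overlap.
Cardio Fusion starts after Spin Flow ends, so Spin Flow has no further overlaps.
Core Intro starts before Rowing 45 ends → Rowing 45 and Core Intro overlap.
Cardio Fusion starts before Rowing 45 ends → Rowing 45 and Cardio Fusion overlap.
Kettlebell Lab starts before Rowing 45 ends → Rowing 45 and Kettlebell Lab overlap.
Barre 60 starts exactly when Rowing 45 ends (back-to-back, no overlap), so Rowing 45 has no further overlaps.
Cardio Fusion starts before Core Intro ends → Core Intro and Cardio Fusion overlap.
Kettlebell Lab starts before Core Intro ends → Core Intro and Kettlebell Lab overlap.
Barre 60 starts after Core Intro ends, so Core Intro has no further overlaps.
Kettlebell Lab starts before Cardio Fusion ends → Cardio Fusion and Kettlebell Lab overlap.
Barre 60 starts before Cardio Fusion ends → Cardio Fusion and Barre 60 overlap.
Core Express starts after Cardio Fusion ends, so Cardio Fusion has no further overlaps.
Barre 60 starts before Kettlebell Lab ends → Kettlebell Lab and Barre 60 overlap.
Core Express starts after Kettlebell Lab ends, so Kettlebell Lab has no further overlaps.
Core Express starts after Barre 60 ends, so Barre 60 has no further overlaps.
Yoga Flow starts after Core Express ends.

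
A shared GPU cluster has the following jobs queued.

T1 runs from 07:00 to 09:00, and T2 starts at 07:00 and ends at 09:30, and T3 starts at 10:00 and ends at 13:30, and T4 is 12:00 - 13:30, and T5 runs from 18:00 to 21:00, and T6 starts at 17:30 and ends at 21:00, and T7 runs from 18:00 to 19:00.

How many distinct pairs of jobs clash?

5

Sorted by start: T1, T2, T3, T4, T6, T5, T7.
T2 starts before T1 ends → T1 and T2 overlap.
T3 starts after T1 ends, so nothing later overlaps T1 either.
T3 starts after T2 ends, so nothing later overlaps T2 either.
T4 starts before T3 ends → T3 and T4 overlap.
T6 starts after T3 ends, so nothing later overlaps T3 either.
T6 starts after T4 ends, so nothing later overlaps T4 either.
T5 starts before T6 ends → T6 and T5 overlap.
T7 starts before T6 ends → T6 and T7 overlap.
T7 starts before T5 ends → T5 and T7 overlap.
Overlapping pairs: T1 & T2, T3 & T4, T5 & T6, T5 & T7, T6 & T7 — 5 in total.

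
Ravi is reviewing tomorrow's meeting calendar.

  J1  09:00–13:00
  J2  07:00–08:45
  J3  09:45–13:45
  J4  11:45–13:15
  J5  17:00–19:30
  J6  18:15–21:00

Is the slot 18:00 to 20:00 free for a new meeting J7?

J2: ends 08:45 at or before J7 starts 18:00 → clear.
J1: ends 13:00 at or before J7 starts 18:00 → clear.
J3: ends 13:45 at or before J7 starts 18:00 → clear.
J4: ends 13:15 at or before J7 starts 18:00 → clear.
J5: starts 17:00 before J7 ends 20:00, and ends 19:30 after J7 starts 18:00 → overlap.
J6: starts 18:15 before J7 ends 20:00, and ends 21:00 after J7 starts 18:00 → overlap.
J7 overlaps J5, J6.

No — it overlaps J5, J6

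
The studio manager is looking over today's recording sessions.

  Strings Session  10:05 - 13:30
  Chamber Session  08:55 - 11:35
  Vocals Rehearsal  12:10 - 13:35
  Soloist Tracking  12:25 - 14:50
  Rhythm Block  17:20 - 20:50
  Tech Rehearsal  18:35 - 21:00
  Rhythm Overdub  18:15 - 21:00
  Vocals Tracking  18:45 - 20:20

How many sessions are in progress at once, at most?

Sweep the timeline, counting +1 at each start and −1 at each end (ends before starts at a tie):
08:55 start Chamber Session → 1
10:05 start Strings Session → 2
11:35 end Chamber Session → 1
12:10 start Vocals Rehearsal → 2
12:25 start Soloist Tracking → 3
13:30 end Strings Session → 2
13:35 end Vocals Rehearsal → 1
14:50 end Soloist Tracking → 0
17:20 start Rhythm Block → 1
18:15 start Rhythm Overdub → 2
18:35 start Tech Rehearsal → 3
18:45 start Vocals Tracking → 4
20:20 end Vocals Tracking → 3
20:50 end Rhythm Block → 2
21:00 end Rhythm Overdub → 1
21:00 end Tech Rehearsal → 0
Peak is 4, at 18:45 (Rhythm Block, Rhythm Overdub, Tech Rehearsal, Vocals Tracking).

4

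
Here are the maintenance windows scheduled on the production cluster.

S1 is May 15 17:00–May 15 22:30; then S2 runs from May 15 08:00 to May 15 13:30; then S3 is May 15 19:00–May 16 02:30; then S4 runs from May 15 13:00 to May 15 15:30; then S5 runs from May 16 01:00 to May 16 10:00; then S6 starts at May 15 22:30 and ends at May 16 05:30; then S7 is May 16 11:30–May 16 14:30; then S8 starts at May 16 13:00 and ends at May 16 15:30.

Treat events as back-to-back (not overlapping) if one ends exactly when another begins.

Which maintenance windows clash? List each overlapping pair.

S1 & S3, S2 & S4, S3 & S5, S3 & S6, S5 & S6, S7 & S8

Sorted by start: S2, S4, S1, S3, S6, S5, S7, S8.
S4 starts before S2 ends → S2 and S4 overlap.
S1 starts after S2 ends — done with S2.
S1 starts after S4 ends — done with S4.
S3 starts before S1 ends → S1 and S3 overlap.
S6 starts exactly when S1 ends (back-to-back, no overlap) — done with S1.
S6 starts before S3 ends → S3 and S6 overlap.
S5 starts before S3 ends → S3 and S5 overlap.
S7 starts after S3 ends — done with S3.
S5 starts before S6 ends → S6 and S5 overlap.
S7 starts after S6 ends — done with S6.
S7 starts after S5 ends — done with S5.
S8 starts before S7 ends → S7 and S8 overlap.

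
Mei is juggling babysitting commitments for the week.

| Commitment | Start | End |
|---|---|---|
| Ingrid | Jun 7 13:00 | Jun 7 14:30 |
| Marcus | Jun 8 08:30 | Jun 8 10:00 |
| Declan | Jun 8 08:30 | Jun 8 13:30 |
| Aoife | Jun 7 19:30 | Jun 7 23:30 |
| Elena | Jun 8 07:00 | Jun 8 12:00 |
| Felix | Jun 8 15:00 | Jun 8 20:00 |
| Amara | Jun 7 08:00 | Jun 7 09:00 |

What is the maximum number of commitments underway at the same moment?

Walk through starts and ends in time order (an end at T is processed before a start at T):
Jun 7 08:00 start Amara → 1
Jun 7 09:00 end Amara → 0
Jun 7 13:00 start Ingrid → 1
Jun 7 14:30 end Ingrid → 0
Jun 7 19:30 start Aoife → 1
Jun 7 23:30 end Aoife → 0
Jun 8 07:00 start Elena → 1
Jun 8 08:30 start Declan → 2
Jun 8 08:30 start Marcus → 3
Jun 8 10:00 end Marcus → 2
Jun 8 12:00 end Elena → 1
Jun 8 13:30 end Declan → 0
Jun 8 15:00 start Felix → 1
Jun 8 20:00 end Felix → 0
Peak is 3, at Jun 8 08:30 (Declan, Elena, Marcus).

3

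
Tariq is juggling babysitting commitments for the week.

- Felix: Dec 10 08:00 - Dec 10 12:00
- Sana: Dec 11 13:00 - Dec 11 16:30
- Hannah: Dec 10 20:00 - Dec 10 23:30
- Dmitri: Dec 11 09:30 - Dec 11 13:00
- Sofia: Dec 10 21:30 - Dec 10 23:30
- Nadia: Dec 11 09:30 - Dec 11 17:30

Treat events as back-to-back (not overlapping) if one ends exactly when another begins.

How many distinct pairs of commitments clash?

3

Sorted by start: Felix, Hannah, Sofia, Dmitri, Nadia, Sana.
Hannah starts after Felix ends, so Felix has no further overlaps.
Sofia starts before Hannah ends → Hannah and Sofia overlap.
Dmitri starts after Hannah ends, so Hannah has no further overlaps.
Dmitri starts after Sofia ends, so Sofia has no further overlaps.
Nadia starts before Dmitri ends → Dmitri and Nadia overlap.
Sana starts exactly when Dmitri ends (back-to-back, no overlap).
Sana starts before Nadia ends → Nadia and Sana overlap.
Overlapping pairs: Dmitri & Nadia, Hannah & Sofia, Nadia & Sana — 3 in total.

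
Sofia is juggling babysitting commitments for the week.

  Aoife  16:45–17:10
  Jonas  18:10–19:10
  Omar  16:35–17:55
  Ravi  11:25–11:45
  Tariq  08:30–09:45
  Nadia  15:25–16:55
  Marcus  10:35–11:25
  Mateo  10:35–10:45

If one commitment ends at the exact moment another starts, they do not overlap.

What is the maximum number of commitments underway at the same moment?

Walk through starts and ends in time order (an end at T is processed before a start at T):
08:30 start Tariq → 1
09:45 end Tariq → 0
10:35 start Marcus → 1
10:35 start Mateo → 2
10:45 end Mateo → 1
11:25 end Marcus → 0
11:25 start Ravi → 1
11:45 end Ravi → 0
15:25 start Nadia → 1
16:35 start Omar → 2
16:45 start Aoife → 3
16:55 end Nadia → 2
17:10 end Aoife → 1
17:55 end Omar → 0
18:10 start Jonas → 1
19:10 end Jonas → 0
Peak is 3, at 16:45 (Aoife, Nadia, Omar).

3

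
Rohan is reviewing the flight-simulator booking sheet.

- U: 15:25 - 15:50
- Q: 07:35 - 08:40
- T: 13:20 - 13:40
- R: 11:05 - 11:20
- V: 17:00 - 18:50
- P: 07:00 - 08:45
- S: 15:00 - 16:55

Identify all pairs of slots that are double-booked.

P & Q, S & U

Sorted by start: P, Q, R, T, S, U, V.
Q starts before P ends → P and Q overlap.
R starts after P ends — done with P.
R starts after Q ends — done with Q.
T starts after R ends — done with R.
S starts after T ends — done with T.
U starts before S ends → S and U overlap.
V starts after S ends.
V starts after U ends.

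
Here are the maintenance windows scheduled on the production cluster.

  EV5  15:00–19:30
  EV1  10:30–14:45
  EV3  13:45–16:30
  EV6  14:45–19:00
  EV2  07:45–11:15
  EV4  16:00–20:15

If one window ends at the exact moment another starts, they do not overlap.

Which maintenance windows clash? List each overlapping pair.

EV1 & EV2, EV1 & EV3, EV3 & EV4, EV3 & EV5, EV3 & EV6, EV4 & EV5, EV4 & EV6, EV5 & EV6

Check each pair: they overlap iff neither finishes before the other starts.
Sorted by start: EV2, EV1, EV3, EV6, EV5, EV4.
EV1 starts before EV2 ends → EV2 and EV1 overlap.
EV3 starts after EV2 ends, so EV2 has no further overlaps.
EV3 starts before EV1 ends → EV1 and EV3 overlap.
EV6 starts exactly when EV1 ends (back-to-back, no overlap), so EV1 has no further overlaps.
EV6 starts before EV3 ends → EV3 and EV6 overlap.
EV5 starts before EV3 ends → EV3 and EV5 overlap.
EV4 starts before EV3 ends → EV3 and EV4 overlap.
EV5 starts before EV6 ends → EV6 and EV5 overlap.
EV4 starts before EV6 ends → EV6 and EV4 overlap.
EV4 starts before EV5 ends → EV5 and EV4 overlap.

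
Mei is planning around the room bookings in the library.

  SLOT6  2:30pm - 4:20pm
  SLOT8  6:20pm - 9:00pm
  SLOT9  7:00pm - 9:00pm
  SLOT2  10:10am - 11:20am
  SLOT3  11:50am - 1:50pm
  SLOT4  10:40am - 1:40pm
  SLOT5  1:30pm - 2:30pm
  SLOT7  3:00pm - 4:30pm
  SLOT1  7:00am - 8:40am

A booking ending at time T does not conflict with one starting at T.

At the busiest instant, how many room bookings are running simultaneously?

Sweep the timeline, counting +1 at each start and −1 at each end (ends before starts at a tie):
7:00am start SLOT1 → 1
8:40am end SLOT1 → 0
10:10am start SLOT2 → 1
10:40am start SLOT4 → 2
11:20am end SLOT2 → 1
11:50am start SLOT3 → 2
1:30pm start SLOT5 → 3
1:40pm end SLOT4 → 2
1:50pm end SLOT3 → 1
2:30pm end SLOT5 → 0
2:30pm start SLOT6 → 1
3:00pm start SLOT7 → 2
4:20pm end SLOT6 → 1
4:30pm end SLOT7 → 0
6:20pm start SLOT8 → 1
7:00pm start SLOT9 → 2
9:00pm end SLOT8 → 1
9:00pm end SLOT9 → 0
Peak is 3, at 1:30pm (SLOT3, SLOT4, SLOT5).

3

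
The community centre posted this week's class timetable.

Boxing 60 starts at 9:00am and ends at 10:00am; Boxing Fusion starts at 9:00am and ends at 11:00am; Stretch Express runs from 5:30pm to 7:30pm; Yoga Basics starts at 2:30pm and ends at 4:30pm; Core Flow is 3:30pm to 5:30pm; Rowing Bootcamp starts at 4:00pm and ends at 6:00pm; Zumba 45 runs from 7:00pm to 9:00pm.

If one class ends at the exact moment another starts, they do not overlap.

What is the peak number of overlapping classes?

3

Sweep the timeline, counting +1 at each start and −1 at each end (ends before starts at a tie):
9:00am start Boxing 60 → 1
9:00am start Boxing Fusion → 2
10:00am end Boxing 60 → 1
11:00am end Boxing Fusion → 0
2:30pm start Yoga Basics → 1
3:30pm start Core Flow → 2
4:00pm start Rowing Bootcamp → 3
4:30pm end Yoga Basics → 2
5:30pm end Core Flow → 1
5:30pm start Stretch Express → 2
6:00pm end Rowing Bootcamp → 1
7:00pm start Zumba 45 → 2
7:30pm end Stretch Express → 1
9:00pm end Zumba 45 → 0
Peak is 3, at 4:00pm (Core Flow, Rowing Bootcamp, Yoga Basics).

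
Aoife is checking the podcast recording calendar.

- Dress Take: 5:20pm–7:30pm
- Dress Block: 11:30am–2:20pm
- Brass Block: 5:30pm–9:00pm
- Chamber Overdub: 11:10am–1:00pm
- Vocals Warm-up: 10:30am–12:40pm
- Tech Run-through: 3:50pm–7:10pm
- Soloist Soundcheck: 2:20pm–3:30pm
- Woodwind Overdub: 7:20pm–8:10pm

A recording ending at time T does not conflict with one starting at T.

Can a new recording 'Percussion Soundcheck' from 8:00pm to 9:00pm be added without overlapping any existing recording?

No — it overlaps Brass Block, Woodwind Overdub

Vocals Warm-up: ends 12:40pm at or before Percussion Soundcheck starts 8:00pm → clear.
Chamber Overdub: ends 1:00pm at or before Percussion Soundcheck starts 8:00pm → clear.
Dress Block: ends 2:20pm at or before Percussion Soundcheck starts 8:00pm → clear.
Soloist Soundcheck: ends 3:30pm at or before Percussion Soundcheck starts 8:00pm → clear.
Tech Run-through: ends 7:10pm at or before Percussion Soundcheck starts 8:00pm → clear.
Dress Take: ends 7:30pm at or before Percussion Soundcheck starts 8:00pm → clear.
Brass Block: starts 5:30pm before Percussion Soundcheck ends 9:00pm, and ends 9:00pm after Percussion Soundcheck starts 8:00pm → overlap.
Woodwind Overdub: starts 7:20pm before Percussion Soundcheck ends 9:00pm, and ends 8:10pm after Percussion Soundcheck starts 8:00pm → overlap.
Percussion Soundcheck overlaps Brass Block, Woodwind Overdub.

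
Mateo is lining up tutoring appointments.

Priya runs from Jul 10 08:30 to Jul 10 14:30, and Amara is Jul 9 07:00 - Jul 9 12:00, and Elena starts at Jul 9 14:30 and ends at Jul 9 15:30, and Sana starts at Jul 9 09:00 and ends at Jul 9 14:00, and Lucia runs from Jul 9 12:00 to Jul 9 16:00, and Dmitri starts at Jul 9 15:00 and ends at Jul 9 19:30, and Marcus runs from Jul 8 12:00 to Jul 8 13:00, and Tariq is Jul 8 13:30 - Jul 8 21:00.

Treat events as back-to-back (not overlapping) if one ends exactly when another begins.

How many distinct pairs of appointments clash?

Sorted by start: Marcus, Tariq, Amara, Sana, Lucia, Elena, Dmitri, Priya.
Tariq starts after Marcus ends, so Marcus has no further overlaps.
Amara starts after Tariq ends, so Tariq has no further overlaps.
Sana starts before Amara ends → Amara and Sana overlap.
Lucia starts exactly when Amara ends (back-to-back, no overlap), so Amara has no further overlaps.
Lucia starts before Sana ends → Sana and Lucia overlap.
Elena starts after Sana ends, so Sana has no further overlaps.
Elena starts before Lucia ends → Lucia and Elena overlap.
Dmitri starts before Lucia ends → Lucia and Dmitri overlap.
Priya starts after Lucia ends.
Dmitri starts before Elena ends → Elena and Dmitri overlap.
Priya starts after Elena ends.
Priya starts after Dmitri ends.
Overlapping pairs: Amara & Sana, Dmitri & Elena, Dmitri & Lucia, Elena & Lucia, Lucia & Sana — 5 in total.

5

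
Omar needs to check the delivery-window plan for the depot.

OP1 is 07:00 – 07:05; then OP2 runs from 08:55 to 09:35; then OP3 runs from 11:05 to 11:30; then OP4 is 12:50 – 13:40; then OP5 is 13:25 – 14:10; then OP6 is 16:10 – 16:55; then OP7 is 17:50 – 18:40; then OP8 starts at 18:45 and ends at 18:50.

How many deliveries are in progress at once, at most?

Walk through starts and ends in time order (an end at T is processed before a start at T):
07:00 start OP1 → 1
07:05 end OP1 → 0
08:55 start OP2 → 1
09:35 end OP2 → 0
11:05 start OP3 → 1
11:30 end OP3 → 0
12:50 start OP4 → 1
13:25 start OP5 → 2
13:40 end OP4 → 1
14:10 end OP5 → 0
16:10 start OP6 → 1
16:55 end OP6 → 0
17:50 start OP7 → 1
18:40 end OP7 → 0
18:45 start OP8 → 1
18:50 end OP8 → 0
Peak is 2, at 13:25 (OP4, OP5).

2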